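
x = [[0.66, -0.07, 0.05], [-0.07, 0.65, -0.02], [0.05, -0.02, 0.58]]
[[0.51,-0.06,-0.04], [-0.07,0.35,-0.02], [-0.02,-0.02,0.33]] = x @ [[0.77, -0.03, -0.1], [-0.03, 0.54, -0.02], [-0.10, -0.02, 0.58]]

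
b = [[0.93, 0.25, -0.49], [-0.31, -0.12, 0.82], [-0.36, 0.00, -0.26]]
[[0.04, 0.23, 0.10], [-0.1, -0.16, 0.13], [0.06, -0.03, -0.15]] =b @ [[-0.08, 0.17, 0.22], [0.23, 0.04, 0.11], [-0.12, -0.13, 0.26]]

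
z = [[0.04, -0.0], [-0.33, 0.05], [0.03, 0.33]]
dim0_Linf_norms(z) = [0.33, 0.33]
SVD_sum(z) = [[0.02, -0.02],  [-0.19, 0.19],  [-0.15, 0.15]] + [[0.02, 0.02], [-0.14, -0.14], [0.18, 0.18]]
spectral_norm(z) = 0.34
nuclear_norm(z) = 0.67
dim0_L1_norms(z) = [0.4, 0.38]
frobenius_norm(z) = 0.47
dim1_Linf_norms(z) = [0.04, 0.33, 0.33]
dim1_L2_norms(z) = [0.04, 0.33, 0.33]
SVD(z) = [[-0.08, -0.09], [0.78, 0.61], [0.62, -0.79]] @ diag([0.3435112807463534, 0.323728281124773]) @ [[-0.71, 0.71], [-0.71, -0.71]]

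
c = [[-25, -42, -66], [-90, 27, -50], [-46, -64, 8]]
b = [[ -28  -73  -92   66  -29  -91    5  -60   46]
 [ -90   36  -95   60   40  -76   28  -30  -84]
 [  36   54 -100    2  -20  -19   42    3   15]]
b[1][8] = -84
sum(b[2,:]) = 13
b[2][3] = 2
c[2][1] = -64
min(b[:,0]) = -90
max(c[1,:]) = 27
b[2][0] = 36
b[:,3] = [66, 60, 2]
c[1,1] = 27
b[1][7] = -30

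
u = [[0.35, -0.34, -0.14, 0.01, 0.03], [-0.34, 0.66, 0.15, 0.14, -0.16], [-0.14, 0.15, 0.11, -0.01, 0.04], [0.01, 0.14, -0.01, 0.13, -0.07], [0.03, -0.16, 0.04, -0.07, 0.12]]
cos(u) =[[0.88, 0.17, 0.05, 0.02, -0.03],[0.17, 0.71, -0.07, -0.05, 0.06],[0.05, -0.07, 0.97, -0.01, 0.01],[0.02, -0.05, -0.01, 0.98, 0.02],[-0.03, 0.06, 0.01, 0.02, 0.98]]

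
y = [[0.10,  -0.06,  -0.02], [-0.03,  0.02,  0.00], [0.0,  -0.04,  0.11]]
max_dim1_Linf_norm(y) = 0.11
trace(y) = 0.23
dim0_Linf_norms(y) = [0.1, 0.06, 0.11]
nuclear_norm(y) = 0.24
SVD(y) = [[-0.92, -0.25, 0.29], [0.29, 0.02, 0.96], [-0.25, 0.97, 0.05]] @ diag([0.12398358366828509, 0.11673924741374993, 0.0001381811877073759]) @ [[-0.82, 0.57, -0.07],  [-0.22, -0.2, 0.95],  [-0.53, -0.79, -0.29]]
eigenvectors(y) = [[(0.53+0j), (-0.74+0j), (-0.74-0j)], [0.79+0.00j, 0.23-0.03j, (0.23+0.03j)], [0.29+0.00j, -0.13+0.62j, (-0.13-0.62j)]]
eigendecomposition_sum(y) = [[-0.00+0.00j,(-0-0j),-0.00+0.00j], [-0.00+0.00j,-0.00-0.00j,-0.00+0.00j], [(-0+0j),-0.00-0.00j,(-0+0j)]] + [[(0.05-0.01j), -0.03-0.02j, -0.01+0.07j], [-0.01+0.01j, 0.01+0.00j, -0.02j], [0.00-0.04j, (-0.02+0.02j), (0.06+0.02j)]] + [[(0.05+0.01j), (-0.03+0.02j), -0.01-0.07j], [-0.01-0.01j, (0.01-0j), 0.02j], [0.00+0.04j, (-0.02-0.02j), 0.06-0.02j]]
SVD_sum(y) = [[0.09, -0.07, 0.01], [-0.03, 0.02, -0.0], [0.03, -0.02, 0.0]] + [[0.01,0.01,-0.03], [-0.0,-0.0,0.00], [-0.03,-0.02,0.11]] + [[-0.00, -0.00, -0.0], [-0.00, -0.00, -0.0], [-0.0, -0.0, -0.00]]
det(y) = -0.00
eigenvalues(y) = [(-0+0j), (0.12+0.01j), (0.12-0.01j)]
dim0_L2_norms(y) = [0.1, 0.07, 0.11]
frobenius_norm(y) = 0.17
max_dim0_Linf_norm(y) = 0.11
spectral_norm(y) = 0.12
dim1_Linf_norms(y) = [0.1, 0.03, 0.11]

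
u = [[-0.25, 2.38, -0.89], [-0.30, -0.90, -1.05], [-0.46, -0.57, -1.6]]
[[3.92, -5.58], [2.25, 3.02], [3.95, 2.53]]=u@[[-0.71, -0.23], [0.64, -2.59], [-2.49, -0.59]]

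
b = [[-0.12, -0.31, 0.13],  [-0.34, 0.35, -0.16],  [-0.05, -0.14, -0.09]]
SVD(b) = [[0.45, 0.81, -0.37], [-0.89, 0.46, -0.07], [0.12, 0.36, 0.93]] @ diag([0.557705859240874, 0.30620761897536625, 0.12845648543314295]) @ [[0.43, -0.84, 0.34], [-0.89, -0.46, 0.00], [0.16, -0.3, -0.94]]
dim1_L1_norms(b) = [0.56, 0.85, 0.28]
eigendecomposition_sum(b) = [[0.1, -0.21, 0.07],[-0.20, 0.42, -0.15],[0.04, -0.08, 0.03]] + [[-0.26, -0.11, 0.10], [-0.23, -0.10, 0.09], [-0.29, -0.12, 0.11]] + [[0.04, 0.01, -0.05],[0.09, 0.03, -0.10],[0.2, 0.06, -0.23]]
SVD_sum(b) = [[0.11,-0.21,0.09], [-0.21,0.41,-0.17], [0.03,-0.05,0.02]] + [[-0.22, -0.11, 0.0], [-0.13, -0.06, 0.0], [-0.10, -0.05, 0.0]] + [[-0.01, 0.01, 0.04],[-0.0, 0.0, 0.01],[0.02, -0.04, -0.11]]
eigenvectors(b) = [[-0.44, 0.58, 0.18], [0.88, 0.50, 0.4], [-0.16, 0.64, 0.9]]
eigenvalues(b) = [0.55, -0.25, -0.16]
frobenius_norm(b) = 0.65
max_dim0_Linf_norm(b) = 0.35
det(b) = 0.02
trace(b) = 0.14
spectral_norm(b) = 0.56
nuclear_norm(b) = 0.99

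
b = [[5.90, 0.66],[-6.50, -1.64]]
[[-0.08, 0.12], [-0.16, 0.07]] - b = [[-5.98, -0.54], [6.34, 1.71]]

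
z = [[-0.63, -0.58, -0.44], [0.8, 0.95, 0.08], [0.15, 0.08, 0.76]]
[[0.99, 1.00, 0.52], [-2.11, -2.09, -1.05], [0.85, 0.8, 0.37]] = z@[[-2.36, -2.36, -1.23], [-0.37, -0.34, -0.13], [1.62, 1.56, 0.74]]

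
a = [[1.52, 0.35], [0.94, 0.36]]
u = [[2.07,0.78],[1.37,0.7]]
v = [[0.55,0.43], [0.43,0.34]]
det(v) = 0.00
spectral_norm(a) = 1.85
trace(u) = 2.77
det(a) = 0.22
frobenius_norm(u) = 2.69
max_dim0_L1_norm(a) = 2.46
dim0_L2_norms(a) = [1.79, 0.5]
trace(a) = 1.88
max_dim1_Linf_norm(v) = 0.55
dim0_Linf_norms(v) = [0.55, 0.43]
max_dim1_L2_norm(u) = 2.21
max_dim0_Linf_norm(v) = 0.55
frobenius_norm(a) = 1.86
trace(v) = 0.89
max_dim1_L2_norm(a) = 1.56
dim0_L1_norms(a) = [2.46, 0.71]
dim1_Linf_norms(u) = [2.07, 1.37]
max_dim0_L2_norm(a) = 1.79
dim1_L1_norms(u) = [2.85, 2.07]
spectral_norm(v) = 0.89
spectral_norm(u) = 2.69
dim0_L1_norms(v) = [0.98, 0.77]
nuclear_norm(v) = 0.89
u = v + a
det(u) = 0.38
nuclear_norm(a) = 1.97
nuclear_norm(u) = 2.83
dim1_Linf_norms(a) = [1.52, 0.94]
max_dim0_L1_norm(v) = 0.98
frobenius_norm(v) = 0.89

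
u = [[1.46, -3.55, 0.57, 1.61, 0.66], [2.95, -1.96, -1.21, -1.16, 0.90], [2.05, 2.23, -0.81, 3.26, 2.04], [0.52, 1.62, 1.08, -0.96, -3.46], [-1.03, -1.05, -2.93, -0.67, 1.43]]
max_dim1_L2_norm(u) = 4.96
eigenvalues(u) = [(3.69+0j), (-0.59+3.7j), (-0.59-3.7j), (-1.67+2.5j), (-1.67-2.5j)]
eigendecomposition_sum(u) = [[1.05-0.00j, (-0.03+0j), (0.69-0j), 0.93-0.00j, (-0.5-0j)], [-0.19+0.00j, 0.00+0.00j, (-0.12+0j), (-0.17+0j), 0.09+0.00j], [(0.69-0j), -0.02+0.00j, (0.46-0j), (0.61-0j), (-0.33-0j)], [1.51-0.00j, (-0.04+0j), (1-0j), 1.34-0.00j, -0.72-0.00j], [-1.74+0.00j, 0.05+0.00j, (-1.15+0j), -1.54+0.00j, (0.83+0j)]] + [[0.14+1.41j, (-1.62-0.4j), -0.17-0.23j, (0.46-0.27j), (0.59+0.57j)], [1.58+0.51j, -1.18+1.55j, (-0.32+0.07j), (-0.07-0.62j), 0.89-0.37j], [1.23-0.75j, (0.35+1.66j), -0.13+0.26j, (-0.45-0.3j), 0.26-0.79j], [(-0.65-0.5j), (0.81-0.53j), 0.16+0.02j, (-0.07+0.3j), (-0.48+0.02j)], [(0.68+0.97j), -1.34+0.37j, (-0.22-0.1j), (0.23-0.38j), (0.66+0.18j)]] + [[0.14-1.41j, (-1.62+0.4j), -0.17+0.23j, (0.46+0.27j), 0.59-0.57j],  [(1.58-0.51j), (-1.18-1.55j), (-0.32-0.07j), -0.07+0.62j, (0.89+0.37j)],  [1.23+0.75j, 0.35-1.66j, -0.13-0.26j, -0.45+0.30j, (0.26+0.79j)],  [(-0.65+0.5j), (0.81+0.53j), 0.16-0.02j, -0.07-0.30j, -0.48-0.02j],  [(0.68-0.97j), (-1.34-0.37j), (-0.22+0.1j), 0.23+0.38j, (0.66-0.18j)]] + [[(0.07+0.01j), (-0.14+0.06j), 0.11-0.07j, (-0.12-0.21j), (-0.01-0.22j)], [(-0.01-0.16j), (0.2+0.28j), (-0.22-0.21j), (-0.42+0.38j), -0.48+0.12j], [-0.55+0.19j, (0.77-1j), -0.50+0.99j, (1.77+1.1j), (0.92+1.58j)], [(0.16-0.26j), 0.02+0.66j, (-0.12-0.56j), (-1.08+0.13j), (-0.89-0.34j)], [(-0.32-0.18j), 0.80-0.05j, (-0.67+0.17j), (0.21+1.3j), (-0.36+1.09j)]] + [[0.07-0.01j, (-0.14-0.06j), (0.11+0.07j), (-0.12+0.21j), (-0.01+0.22j)], [(-0.01+0.16j), 0.20-0.28j, -0.22+0.21j, -0.42-0.38j, (-0.48-0.12j)], [(-0.55-0.19j), (0.77+1j), -0.50-0.99j, 1.77-1.10j, 0.92-1.58j], [0.16+0.26j, 0.02-0.66j, (-0.12+0.56j), (-1.08-0.13j), (-0.89+0.34j)], [(-0.32+0.18j), 0.80+0.05j, (-0.67-0.17j), 0.21-1.30j, -0.36-1.09j]]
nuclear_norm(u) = 19.42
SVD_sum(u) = [[1.06, -1.58, -1.04, 0.88, 1.95], [0.94, -1.41, -0.92, 0.78, 1.73], [0.72, -1.08, -0.71, 0.60, 1.33], [-1.23, 1.83, 1.2, -1.01, -2.25], [0.67, -0.99, -0.65, 0.55, 1.22]] + [[-0.20, -0.88, -0.02, -0.74, -0.29],[-0.24, -1.08, -0.03, -0.9, -0.35],[0.74, 3.26, 0.09, 2.74, 1.06],[-0.02, -0.09, -0.0, -0.07, -0.03],[-0.18, -0.78, -0.02, -0.66, -0.26]] + [[1.52, -0.54, 1.26, 0.52, -0.83], [0.79, -0.28, 0.65, 0.27, -0.43], [0.26, -0.09, 0.21, 0.09, -0.14], [1.08, -0.39, 0.89, 0.37, -0.59], [-1.83, 0.66, -1.52, -0.63, 1.0]] + [[-0.88, -0.46, 0.68, 0.7, 0.15], [1.44, 0.75, -1.1, -1.14, -0.25], [0.35, 0.18, -0.27, -0.28, -0.06], [0.75, 0.39, -0.58, -0.6, -0.13], [0.38, 0.20, -0.29, -0.3, -0.07]] + [[-0.04, -0.09, -0.3, 0.25, -0.32], [0.03, 0.06, 0.19, -0.16, 0.21], [-0.02, -0.04, -0.14, 0.11, -0.15], [-0.06, -0.13, -0.43, 0.36, -0.46], [-0.06, -0.13, -0.44, 0.37, -0.47]]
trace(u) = -0.84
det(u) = 468.45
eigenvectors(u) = [[(0.4+0j), (-0.19-0.44j), -0.19+0.44j, 0.08+0.04j, (0.08-0.04j)], [-0.07+0.00j, (-0.56+0j), -0.56-0.00j, 0.06-0.20j, 0.06+0.20j], [(0.26+0j), (-0.31+0.36j), -0.31-0.36j, -0.75+0.00j, (-0.75-0j)], [(0.57+0j), 0.26+0.09j, (0.26-0.09j), (0.31-0.25j), (0.31+0.25j)], [(-0.66+0j), -0.32-0.24j, (-0.32+0.24j), (-0.31-0.36j), (-0.31+0.36j)]]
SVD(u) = [[-0.5,0.24,-0.55,0.46,0.42], [-0.44,0.30,-0.29,-0.75,-0.26], [-0.34,-0.9,-0.09,-0.18,0.19], [0.58,0.02,-0.39,-0.39,0.60], [-0.31,0.22,0.67,-0.2,0.61]] @ diag([6.074430784125543, 4.955556708203497, 4.097486842363585, 3.0438867513331664, 1.2477192722576096]) @ [[-0.35, 0.52, 0.34, -0.29, -0.64], [-0.17, -0.73, -0.02, -0.62, -0.24], [-0.67, 0.24, -0.56, -0.23, 0.37], [-0.63, -0.33, 0.48, 0.50, 0.11], [-0.08, -0.17, -0.58, 0.48, -0.62]]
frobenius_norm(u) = 9.44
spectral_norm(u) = 6.07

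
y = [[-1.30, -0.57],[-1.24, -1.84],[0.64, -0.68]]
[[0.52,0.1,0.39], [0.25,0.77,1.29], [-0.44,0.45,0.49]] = y @ [[-0.48, 0.15, 0.01], [0.19, -0.52, -0.71]]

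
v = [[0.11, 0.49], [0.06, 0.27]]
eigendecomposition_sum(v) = [[0.0, -0.0],  [-0.0, 0.00]] + [[0.11, 0.49], [0.06, 0.27]]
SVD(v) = [[-0.88,-0.48], [-0.48,0.88]] @ diag([0.5733234045404652, 0.0005232648756777471]) @ [[-0.22, -0.98], [-0.98, 0.22]]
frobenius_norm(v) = 0.57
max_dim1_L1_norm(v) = 0.6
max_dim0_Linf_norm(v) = 0.49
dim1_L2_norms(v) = [0.5, 0.28]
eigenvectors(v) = [[-0.98, -0.88],[0.22, -0.48]]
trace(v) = 0.38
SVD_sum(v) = [[0.11, 0.49], [0.06, 0.27]] + [[0.0, -0.00], [-0.00, 0.00]]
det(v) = 0.00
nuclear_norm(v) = 0.57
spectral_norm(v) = 0.57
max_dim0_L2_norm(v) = 0.56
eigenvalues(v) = [0.0, 0.38]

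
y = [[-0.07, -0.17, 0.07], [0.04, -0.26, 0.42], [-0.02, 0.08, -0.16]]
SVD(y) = [[0.28, -0.95, -0.11], [0.9, 0.22, 0.37], [-0.33, -0.20, 0.92]] @ diag([0.5468814961994518, 0.13264992465356637, 0.004962519929631863]) @ [[0.04,-0.56,0.83], [0.6,0.67,0.43], [0.8,-0.48,-0.37]]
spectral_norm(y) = 0.55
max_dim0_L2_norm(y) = 0.45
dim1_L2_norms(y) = [0.2, 0.5, 0.18]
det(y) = -0.00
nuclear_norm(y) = 0.68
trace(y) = -0.49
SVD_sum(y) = [[0.01, -0.08, 0.12], [0.02, -0.28, 0.41], [-0.01, 0.1, -0.15]] + [[-0.08, -0.09, -0.05], [0.02, 0.02, 0.01], [-0.02, -0.02, -0.01]] + [[-0.0, 0.0, 0.0],[0.00, -0.0, -0.0],[0.0, -0.0, -0.0]]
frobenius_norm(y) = 0.56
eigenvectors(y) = [[0.52, 0.97, -0.83], [0.81, 0.24, 0.44], [-0.26, -0.01, 0.34]]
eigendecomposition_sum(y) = [[0.04, -0.16, 0.32], [0.07, -0.25, 0.49], [-0.02, 0.08, -0.16]] + [[-0.11, -0.01, -0.26], [-0.03, -0.00, -0.06], [0.0, 0.0, 0.00]] + [[-0.00,0.0,0.01], [0.00,-0.00,-0.01], [0.00,-0.0,-0.01]]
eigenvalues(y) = [-0.37, -0.11, -0.01]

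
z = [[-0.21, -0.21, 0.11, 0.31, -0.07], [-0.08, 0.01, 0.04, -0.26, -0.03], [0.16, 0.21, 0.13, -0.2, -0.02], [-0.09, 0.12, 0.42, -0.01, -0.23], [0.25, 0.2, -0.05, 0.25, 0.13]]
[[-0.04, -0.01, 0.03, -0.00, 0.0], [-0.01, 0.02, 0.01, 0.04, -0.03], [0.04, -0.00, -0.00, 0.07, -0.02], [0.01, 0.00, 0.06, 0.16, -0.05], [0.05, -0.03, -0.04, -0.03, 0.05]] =z@ [[0.15,-0.06,-0.05,-0.04,0.04], [0.07,0.01,-0.04,0.12,0.00], [0.01,-0.03,0.10,0.27,-0.02], [-0.0,-0.05,-0.01,-0.08,0.08], [-0.04,-0.03,-0.06,-0.11,0.15]]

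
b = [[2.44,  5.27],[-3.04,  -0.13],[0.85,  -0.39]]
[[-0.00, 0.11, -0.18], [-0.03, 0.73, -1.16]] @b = [[-0.49, 0.06], [-3.28, 0.20]]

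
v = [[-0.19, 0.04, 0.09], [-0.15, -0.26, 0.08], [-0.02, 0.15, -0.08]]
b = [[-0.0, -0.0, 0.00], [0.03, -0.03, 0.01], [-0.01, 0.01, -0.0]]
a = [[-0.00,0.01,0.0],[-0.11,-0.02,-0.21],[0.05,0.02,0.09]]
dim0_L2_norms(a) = [0.12, 0.03, 0.23]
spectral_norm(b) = 0.05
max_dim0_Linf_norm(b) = 0.03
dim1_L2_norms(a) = [0.01, 0.24, 0.1]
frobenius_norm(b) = 0.05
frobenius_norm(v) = 0.41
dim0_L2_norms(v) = [0.24, 0.3, 0.14]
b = a @ v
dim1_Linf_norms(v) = [0.19, 0.26, 0.15]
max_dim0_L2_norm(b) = 0.03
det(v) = -0.00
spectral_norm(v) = 0.35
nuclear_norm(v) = 0.63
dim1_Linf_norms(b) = [0.0, 0.03, 0.01]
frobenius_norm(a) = 0.26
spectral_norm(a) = 0.26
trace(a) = 0.07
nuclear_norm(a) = 0.28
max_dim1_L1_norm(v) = 0.49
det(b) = 0.00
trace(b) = -0.03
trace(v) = -0.53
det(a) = -0.00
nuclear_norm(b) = 0.05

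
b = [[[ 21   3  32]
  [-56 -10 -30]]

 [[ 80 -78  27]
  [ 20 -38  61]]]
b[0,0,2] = 32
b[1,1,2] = 61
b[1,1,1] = -38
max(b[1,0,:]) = 80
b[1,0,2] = 27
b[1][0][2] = 27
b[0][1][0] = -56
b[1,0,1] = -78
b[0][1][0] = -56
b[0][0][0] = 21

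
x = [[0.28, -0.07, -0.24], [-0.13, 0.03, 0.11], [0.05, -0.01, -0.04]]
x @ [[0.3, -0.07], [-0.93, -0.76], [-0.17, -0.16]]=[[0.19,0.07], [-0.09,-0.03], [0.03,0.01]]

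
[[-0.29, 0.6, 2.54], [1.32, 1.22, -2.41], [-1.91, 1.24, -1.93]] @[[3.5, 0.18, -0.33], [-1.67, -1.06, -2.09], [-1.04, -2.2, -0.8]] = [[-4.66, -6.28, -3.19], [5.09, 4.25, -1.06], [-6.75, 2.59, -0.42]]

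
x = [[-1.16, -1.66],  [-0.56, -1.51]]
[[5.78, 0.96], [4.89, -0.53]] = x @ [[-0.73, -2.83],[-2.97, 1.4]]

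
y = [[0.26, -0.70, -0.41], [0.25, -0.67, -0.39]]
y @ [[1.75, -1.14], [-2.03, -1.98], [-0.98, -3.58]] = [[2.28, 2.56], [2.18, 2.44]]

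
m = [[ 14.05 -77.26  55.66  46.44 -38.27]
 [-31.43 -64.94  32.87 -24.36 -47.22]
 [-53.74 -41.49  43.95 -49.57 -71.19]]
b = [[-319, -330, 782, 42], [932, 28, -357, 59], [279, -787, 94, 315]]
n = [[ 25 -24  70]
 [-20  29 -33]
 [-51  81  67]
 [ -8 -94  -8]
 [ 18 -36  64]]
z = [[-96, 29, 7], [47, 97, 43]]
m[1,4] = -47.22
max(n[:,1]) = 81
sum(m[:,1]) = -183.69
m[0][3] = 46.44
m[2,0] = -53.74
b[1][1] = 28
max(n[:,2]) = 70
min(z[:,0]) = -96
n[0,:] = [25, -24, 70]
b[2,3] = 315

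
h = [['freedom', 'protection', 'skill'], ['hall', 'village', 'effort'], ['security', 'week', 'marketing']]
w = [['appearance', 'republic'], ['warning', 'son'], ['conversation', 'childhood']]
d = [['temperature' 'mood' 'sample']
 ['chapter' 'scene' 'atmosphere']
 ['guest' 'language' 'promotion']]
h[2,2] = 'marketing'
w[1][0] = 'warning'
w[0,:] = ['appearance', 'republic']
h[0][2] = 'skill'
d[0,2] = 'sample'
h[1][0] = 'hall'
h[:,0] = ['freedom', 'hall', 'security']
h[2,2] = 'marketing'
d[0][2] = 'sample'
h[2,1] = 'week'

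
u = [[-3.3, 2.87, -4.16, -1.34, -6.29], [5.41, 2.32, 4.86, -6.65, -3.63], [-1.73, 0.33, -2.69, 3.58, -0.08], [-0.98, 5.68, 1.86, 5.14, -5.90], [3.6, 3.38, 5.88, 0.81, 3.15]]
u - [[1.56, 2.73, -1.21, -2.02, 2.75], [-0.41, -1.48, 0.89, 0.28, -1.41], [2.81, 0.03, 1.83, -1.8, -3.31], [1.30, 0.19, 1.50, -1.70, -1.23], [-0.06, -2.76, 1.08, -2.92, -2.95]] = [[-4.86,0.14,-2.95,0.68,-9.04], [5.82,3.8,3.97,-6.93,-2.22], [-4.54,0.30,-4.52,5.38,3.23], [-2.28,5.49,0.36,6.84,-4.67], [3.66,6.14,4.8,3.73,6.1]]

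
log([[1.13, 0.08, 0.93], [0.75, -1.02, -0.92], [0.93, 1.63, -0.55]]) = [[0.38, -0.78, 0.35], [0.91, 0.41, -1.76], [-0.36, 2.41, 0.67]]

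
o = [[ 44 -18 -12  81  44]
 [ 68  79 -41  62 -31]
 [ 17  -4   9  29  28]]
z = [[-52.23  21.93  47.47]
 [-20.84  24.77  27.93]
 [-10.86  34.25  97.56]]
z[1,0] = -20.84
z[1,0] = -20.84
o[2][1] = -4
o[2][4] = 28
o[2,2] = 9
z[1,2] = 27.93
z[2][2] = 97.56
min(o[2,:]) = -4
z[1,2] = 27.93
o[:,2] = [-12, -41, 9]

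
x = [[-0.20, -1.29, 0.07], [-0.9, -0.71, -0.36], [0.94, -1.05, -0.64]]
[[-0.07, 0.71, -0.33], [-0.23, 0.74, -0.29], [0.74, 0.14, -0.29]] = x@[[0.46, -0.42, 0.07], [-0.04, -0.49, 0.25], [-0.42, -0.03, 0.14]]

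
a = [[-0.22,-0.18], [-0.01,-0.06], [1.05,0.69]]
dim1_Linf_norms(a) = [0.22, 0.06, 1.05]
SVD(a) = [[-0.22, -0.53], [-0.03, -0.84], [0.98, -0.15]] @ diag([1.288523440836203, 0.052984360104021494]) @ [[0.83, 0.55], [-0.55, 0.83]]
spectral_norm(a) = 1.29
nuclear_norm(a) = 1.34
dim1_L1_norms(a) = [0.4, 0.07, 1.74]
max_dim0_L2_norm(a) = 1.07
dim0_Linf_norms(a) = [1.05, 0.69]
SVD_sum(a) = [[-0.24, -0.16], [-0.03, -0.02], [1.05, 0.70]] + [[0.02, -0.02], [0.02, -0.04], [0.00, -0.01]]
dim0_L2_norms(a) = [1.07, 0.72]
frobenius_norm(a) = 1.29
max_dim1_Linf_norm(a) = 1.05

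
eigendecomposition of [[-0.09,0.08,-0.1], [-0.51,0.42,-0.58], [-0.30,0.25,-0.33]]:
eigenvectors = [[(0.15-0.06j), 0.15+0.06j, (-0.79+0j)], [0.85+0.00j, 0.85-0.00j, -0.52+0.00j], [0.49-0.08j, 0.49+0.08j, 0.32+0.00j]]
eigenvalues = [(-0+0.1j), (-0-0.1j), 0j]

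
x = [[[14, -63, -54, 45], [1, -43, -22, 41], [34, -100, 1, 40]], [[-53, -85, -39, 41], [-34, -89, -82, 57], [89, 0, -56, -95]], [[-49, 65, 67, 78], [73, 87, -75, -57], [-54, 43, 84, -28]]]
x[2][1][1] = 87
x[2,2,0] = -54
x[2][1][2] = -75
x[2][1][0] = 73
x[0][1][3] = 41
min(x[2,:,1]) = 43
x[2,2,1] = 43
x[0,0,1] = -63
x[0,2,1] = -100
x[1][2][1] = 0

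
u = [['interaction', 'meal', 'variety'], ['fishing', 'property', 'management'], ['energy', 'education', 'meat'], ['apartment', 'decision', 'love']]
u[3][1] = 'decision'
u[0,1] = 'meal'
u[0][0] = 'interaction'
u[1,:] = ['fishing', 'property', 'management']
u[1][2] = 'management'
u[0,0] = 'interaction'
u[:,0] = ['interaction', 'fishing', 'energy', 'apartment']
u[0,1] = 'meal'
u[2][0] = 'energy'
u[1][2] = 'management'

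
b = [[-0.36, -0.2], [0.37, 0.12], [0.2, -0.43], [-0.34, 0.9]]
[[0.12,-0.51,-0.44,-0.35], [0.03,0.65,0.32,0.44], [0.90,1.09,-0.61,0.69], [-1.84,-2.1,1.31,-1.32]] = b @ [[0.67, 2.24, 0.35, 1.48], [-1.79, -1.49, 1.59, -0.91]]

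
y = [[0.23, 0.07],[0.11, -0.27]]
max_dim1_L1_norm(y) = 0.38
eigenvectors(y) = [[0.98, -0.13], [0.21, 0.99]]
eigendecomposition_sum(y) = [[0.24, 0.03], [0.05, 0.01]] + [[-0.01, 0.04], [0.06, -0.28]]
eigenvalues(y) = [0.24, -0.28]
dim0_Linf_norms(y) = [0.23, 0.27]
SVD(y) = [[0.22, 0.98],  [0.98, -0.22]] @ diag([0.29399087635919036, 0.23742233386426656]) @ [[0.54, -0.84], [0.84, 0.54]]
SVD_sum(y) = [[0.03, -0.05],[0.15, -0.24]] + [[0.20,  0.12], [-0.04,  -0.03]]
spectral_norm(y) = 0.29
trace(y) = -0.04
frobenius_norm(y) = 0.38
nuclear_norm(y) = 0.53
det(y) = -0.07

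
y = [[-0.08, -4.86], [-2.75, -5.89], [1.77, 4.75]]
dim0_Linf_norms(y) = [2.75, 5.89]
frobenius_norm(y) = 9.57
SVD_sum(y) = [[-1.42,-4.43], [-1.96,-6.14], [1.54,4.82]] + [[1.34, -0.43], [-0.79, 0.25], [0.23, -0.07]]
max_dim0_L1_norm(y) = 15.5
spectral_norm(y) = 9.43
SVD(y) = [[0.49, -0.85], [0.68, 0.5], [-0.54, -0.15]] @ diag([9.426887173572647, 1.6461464748713794]) @ [[-0.3, -0.95], [-0.95, 0.30]]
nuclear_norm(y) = 11.07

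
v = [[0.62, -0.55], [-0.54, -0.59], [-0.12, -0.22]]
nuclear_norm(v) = 1.67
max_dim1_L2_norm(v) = 0.83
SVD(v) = [[-0.34,0.94], [-0.89,-0.35], [-0.3,-0.04]] @ diag([0.8370022812059777, 0.8299561321274694]) @ [[0.37, 0.93], [0.93, -0.37]]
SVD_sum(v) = [[-0.1, -0.27], [-0.27, -0.69], [-0.09, -0.23]] + [[0.72, -0.28],  [-0.27, 0.10],  [-0.03, 0.01]]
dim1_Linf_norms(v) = [0.62, 0.59, 0.22]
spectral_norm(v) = 0.84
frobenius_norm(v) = 1.18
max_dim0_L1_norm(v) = 1.36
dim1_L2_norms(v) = [0.83, 0.8, 0.25]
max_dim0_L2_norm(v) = 0.84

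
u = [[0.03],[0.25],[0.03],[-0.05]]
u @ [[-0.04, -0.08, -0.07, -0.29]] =[[-0.0, -0.0, -0.0, -0.01], [-0.01, -0.02, -0.02, -0.07], [-0.0, -0.00, -0.00, -0.01], [0.00, 0.00, 0.0, 0.01]]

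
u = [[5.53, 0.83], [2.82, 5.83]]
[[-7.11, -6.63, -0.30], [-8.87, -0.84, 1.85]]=u@ [[-1.14, -1.27, -0.11], [-0.97, 0.47, 0.37]]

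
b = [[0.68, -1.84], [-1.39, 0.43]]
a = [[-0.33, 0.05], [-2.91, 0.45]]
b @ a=[[5.13, -0.79],[-0.79, 0.12]]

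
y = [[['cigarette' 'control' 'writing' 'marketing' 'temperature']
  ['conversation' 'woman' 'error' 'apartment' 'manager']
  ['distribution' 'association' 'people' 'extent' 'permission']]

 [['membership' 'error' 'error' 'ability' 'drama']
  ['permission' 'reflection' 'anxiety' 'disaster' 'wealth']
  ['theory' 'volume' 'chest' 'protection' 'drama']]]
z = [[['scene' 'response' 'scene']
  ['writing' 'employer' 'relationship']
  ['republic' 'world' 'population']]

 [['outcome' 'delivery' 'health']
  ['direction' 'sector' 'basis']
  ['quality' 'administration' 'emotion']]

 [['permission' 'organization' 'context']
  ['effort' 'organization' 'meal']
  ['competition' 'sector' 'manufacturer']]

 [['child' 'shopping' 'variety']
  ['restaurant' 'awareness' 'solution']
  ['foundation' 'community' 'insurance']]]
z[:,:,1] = [['response', 'employer', 'world'], ['delivery', 'sector', 'administration'], ['organization', 'organization', 'sector'], ['shopping', 'awareness', 'community']]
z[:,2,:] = [['republic', 'world', 'population'], ['quality', 'administration', 'emotion'], ['competition', 'sector', 'manufacturer'], ['foundation', 'community', 'insurance']]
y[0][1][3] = 'apartment'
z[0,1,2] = 'relationship'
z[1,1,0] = 'direction'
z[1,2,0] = 'quality'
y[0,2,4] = 'permission'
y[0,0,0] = 'cigarette'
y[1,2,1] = 'volume'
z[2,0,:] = ['permission', 'organization', 'context']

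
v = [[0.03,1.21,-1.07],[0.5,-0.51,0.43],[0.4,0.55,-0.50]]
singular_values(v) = [1.9, 0.64, 0.0]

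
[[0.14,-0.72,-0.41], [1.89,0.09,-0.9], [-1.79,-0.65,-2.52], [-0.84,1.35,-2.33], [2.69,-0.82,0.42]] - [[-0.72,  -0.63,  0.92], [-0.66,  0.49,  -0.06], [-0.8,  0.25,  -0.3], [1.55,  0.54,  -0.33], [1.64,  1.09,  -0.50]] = [[0.86,  -0.09,  -1.33], [2.55,  -0.4,  -0.84], [-0.99,  -0.90,  -2.22], [-2.39,  0.81,  -2.00], [1.05,  -1.91,  0.92]]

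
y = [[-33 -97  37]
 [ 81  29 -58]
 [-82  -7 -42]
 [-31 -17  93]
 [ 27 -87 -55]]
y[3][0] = -31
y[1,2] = -58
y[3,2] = 93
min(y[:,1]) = -97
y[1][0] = 81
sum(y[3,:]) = 45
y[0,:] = [-33, -97, 37]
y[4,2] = -55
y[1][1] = 29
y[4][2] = -55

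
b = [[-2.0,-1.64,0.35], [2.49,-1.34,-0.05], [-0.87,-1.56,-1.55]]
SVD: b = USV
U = [[-0.70,-0.24,-0.68], [0.56,-0.77,-0.31], [-0.45,-0.59,0.67]]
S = [3.39, 2.67, 1.35]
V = [[0.94, 0.32, 0.12], [-0.34, 0.88, 0.33], [0.00, 0.35, -0.94]]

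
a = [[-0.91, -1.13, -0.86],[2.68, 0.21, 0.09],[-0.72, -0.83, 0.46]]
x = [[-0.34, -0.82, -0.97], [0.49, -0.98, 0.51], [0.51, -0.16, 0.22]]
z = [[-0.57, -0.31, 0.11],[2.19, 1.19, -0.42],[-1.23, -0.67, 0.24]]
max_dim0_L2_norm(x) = 1.29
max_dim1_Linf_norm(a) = 2.68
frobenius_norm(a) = 3.39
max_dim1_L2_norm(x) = 1.31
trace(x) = -1.10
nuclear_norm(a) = 5.11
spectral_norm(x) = 1.34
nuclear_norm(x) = 2.91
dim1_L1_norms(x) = [2.13, 1.98, 0.89]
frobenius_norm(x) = 1.88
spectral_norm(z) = 2.97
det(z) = 0.00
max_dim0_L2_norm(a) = 2.92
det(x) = -0.49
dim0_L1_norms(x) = [1.34, 1.96, 1.7]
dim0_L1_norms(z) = [3.99, 2.17, 0.77]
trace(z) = 0.86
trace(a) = -0.24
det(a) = 3.09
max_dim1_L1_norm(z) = 3.8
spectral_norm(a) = 3.05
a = z + x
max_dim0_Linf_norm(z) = 2.19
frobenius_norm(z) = 2.97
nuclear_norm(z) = 2.98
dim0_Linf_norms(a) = [2.68, 1.13, 0.86]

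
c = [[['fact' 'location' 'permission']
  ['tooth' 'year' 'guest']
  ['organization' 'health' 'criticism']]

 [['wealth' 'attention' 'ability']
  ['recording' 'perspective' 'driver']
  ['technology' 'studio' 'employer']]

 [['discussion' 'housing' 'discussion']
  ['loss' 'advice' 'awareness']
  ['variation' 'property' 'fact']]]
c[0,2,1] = 'health'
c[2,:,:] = [['discussion', 'housing', 'discussion'], ['loss', 'advice', 'awareness'], ['variation', 'property', 'fact']]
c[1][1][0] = 'recording'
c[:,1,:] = [['tooth', 'year', 'guest'], ['recording', 'perspective', 'driver'], ['loss', 'advice', 'awareness']]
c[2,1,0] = 'loss'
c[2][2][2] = 'fact'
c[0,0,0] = 'fact'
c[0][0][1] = 'location'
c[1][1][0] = 'recording'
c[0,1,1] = 'year'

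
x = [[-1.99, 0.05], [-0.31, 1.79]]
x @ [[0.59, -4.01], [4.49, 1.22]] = [[-0.95, 8.04], [7.85, 3.43]]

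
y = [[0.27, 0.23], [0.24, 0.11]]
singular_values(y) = [0.44, 0.06]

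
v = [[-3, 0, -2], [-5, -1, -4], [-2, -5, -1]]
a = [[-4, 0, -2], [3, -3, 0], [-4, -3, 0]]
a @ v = [[16, 10, 10], [6, 3, 6], [27, 3, 20]]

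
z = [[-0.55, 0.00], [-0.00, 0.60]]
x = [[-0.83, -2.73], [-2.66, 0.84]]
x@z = [[0.46, -1.64],  [1.46, 0.50]]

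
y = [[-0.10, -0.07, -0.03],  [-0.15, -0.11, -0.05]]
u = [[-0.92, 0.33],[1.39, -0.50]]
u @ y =[[0.04,0.03,0.01], [-0.06,-0.04,-0.02]]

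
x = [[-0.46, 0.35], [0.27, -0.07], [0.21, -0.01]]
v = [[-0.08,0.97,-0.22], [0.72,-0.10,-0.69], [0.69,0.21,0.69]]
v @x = [[0.25,  -0.09], [-0.50,  0.27], [-0.12,  0.22]]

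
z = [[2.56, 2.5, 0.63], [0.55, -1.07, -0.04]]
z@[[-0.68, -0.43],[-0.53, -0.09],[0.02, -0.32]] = [[-3.05, -1.53],[0.19, -0.13]]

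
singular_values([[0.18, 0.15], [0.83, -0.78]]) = [1.14, 0.23]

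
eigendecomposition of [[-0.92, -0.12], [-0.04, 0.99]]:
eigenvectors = [[-1.00,0.06], [-0.02,-1.0]]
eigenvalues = [-0.92, 0.99]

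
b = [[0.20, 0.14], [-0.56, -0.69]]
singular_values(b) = [0.92, 0.06]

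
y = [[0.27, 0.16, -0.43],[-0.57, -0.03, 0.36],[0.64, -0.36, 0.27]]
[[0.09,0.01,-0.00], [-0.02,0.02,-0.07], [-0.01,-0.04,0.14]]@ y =[[0.02, 0.01, -0.04], [-0.06, 0.02, -0.0], [0.11, -0.05, 0.03]]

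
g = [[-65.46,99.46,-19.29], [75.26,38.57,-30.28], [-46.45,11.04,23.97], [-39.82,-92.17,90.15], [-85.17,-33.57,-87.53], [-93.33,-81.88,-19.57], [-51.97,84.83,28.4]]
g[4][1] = -33.57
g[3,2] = 90.15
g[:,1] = [99.46, 38.57, 11.04, -92.17, -33.57, -81.88, 84.83]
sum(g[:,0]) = -306.93999999999994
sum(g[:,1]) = 26.279999999999994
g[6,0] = -51.97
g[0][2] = -19.29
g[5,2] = -19.57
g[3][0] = -39.82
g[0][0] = -65.46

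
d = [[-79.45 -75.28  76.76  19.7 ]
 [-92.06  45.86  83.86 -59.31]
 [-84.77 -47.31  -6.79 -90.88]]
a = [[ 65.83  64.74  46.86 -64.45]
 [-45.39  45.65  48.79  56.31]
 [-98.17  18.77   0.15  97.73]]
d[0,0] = -79.45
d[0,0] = -79.45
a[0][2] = 46.86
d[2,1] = -47.31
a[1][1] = 45.65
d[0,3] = 19.7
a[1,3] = 56.31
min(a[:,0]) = -98.17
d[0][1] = -75.28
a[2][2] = 0.15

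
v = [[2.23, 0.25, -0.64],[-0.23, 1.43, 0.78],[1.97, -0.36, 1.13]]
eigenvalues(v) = [(1.48+1.15j), (1.48-1.15j), (1.84+0j)]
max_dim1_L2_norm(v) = 2.33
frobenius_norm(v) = 3.67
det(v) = 6.43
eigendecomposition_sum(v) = [[0.75-0.04j, (-0.13-0.26j), (-0.28+0.43j)], [-0.99-0.18j, (0.09+0.37j), 0.49-0.46j], [0.42-1.47j, (-0.58+0.08j), 0.63+0.82j]] + [[0.75+0.04j,(-0.13+0.26j),(-0.28-0.43j)], [(-0.99+0.18j),0.09-0.37j,(0.49+0.46j)], [(0.42+1.47j),-0.58-0.08j,(0.63-0.82j)]] + [[0.72+0.00j,(0.52-0j),(-0.08+0j)], [(1.74+0j),1.25-0.00j,(-0.2+0j)], [(1.12+0j),(0.8-0j),(-0.13+0j)]]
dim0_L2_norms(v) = [2.98, 1.5, 1.51]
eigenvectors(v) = [[-0.13-0.36j,(-0.13+0.36j),0.33+0.00j], [(0.05+0.5j),0.05-0.50j,0.79+0.00j], [(-0.77+0j),-0.77-0.00j,0.51+0.00j]]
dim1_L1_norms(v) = [3.12, 2.44, 3.46]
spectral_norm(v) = 3.00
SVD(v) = [[-0.72, -0.19, 0.67],[0.08, 0.93, 0.36],[-0.69, 0.31, -0.65]] @ diag([2.998590925822643, 1.6772573656144742, 1.278225406204282]) @ [[-0.99, 0.06, -0.09], [-0.02, 0.70, 0.72], [0.11, 0.71, -0.69]]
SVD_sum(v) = [[2.13, -0.14, 0.19], [-0.25, 0.02, -0.02], [2.07, -0.13, 0.18]] + [[0.01,-0.23,-0.23], [-0.03,1.09,1.12], [-0.01,0.37,0.38]] + [[0.09, 0.61, -0.59], [0.05, 0.33, -0.32], [-0.09, -0.59, 0.57]]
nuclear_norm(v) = 5.95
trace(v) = 4.79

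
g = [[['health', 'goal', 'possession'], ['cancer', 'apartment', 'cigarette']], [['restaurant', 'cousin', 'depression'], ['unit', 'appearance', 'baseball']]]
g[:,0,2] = ['possession', 'depression']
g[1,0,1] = 'cousin'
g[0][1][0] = 'cancer'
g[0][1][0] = 'cancer'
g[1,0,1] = 'cousin'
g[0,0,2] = 'possession'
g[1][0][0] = 'restaurant'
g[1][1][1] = 'appearance'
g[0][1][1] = 'apartment'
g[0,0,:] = ['health', 'goal', 'possession']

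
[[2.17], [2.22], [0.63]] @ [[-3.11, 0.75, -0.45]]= [[-6.75, 1.63, -0.98], [-6.9, 1.66, -1.0], [-1.96, 0.47, -0.28]]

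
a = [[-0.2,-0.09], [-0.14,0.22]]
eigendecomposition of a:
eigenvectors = [[-0.95, 0.20],  [-0.30, -0.98]]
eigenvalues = [-0.23, 0.25]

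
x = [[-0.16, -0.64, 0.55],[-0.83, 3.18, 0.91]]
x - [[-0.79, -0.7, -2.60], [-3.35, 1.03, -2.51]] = [[0.63,  0.06,  3.15],[2.52,  2.15,  3.42]]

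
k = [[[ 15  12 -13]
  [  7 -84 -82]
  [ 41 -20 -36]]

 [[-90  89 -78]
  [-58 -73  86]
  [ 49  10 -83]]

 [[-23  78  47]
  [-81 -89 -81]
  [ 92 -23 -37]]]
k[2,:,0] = [-23, -81, 92]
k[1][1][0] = -58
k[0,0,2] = -13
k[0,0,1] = 12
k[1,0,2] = -78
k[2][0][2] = 47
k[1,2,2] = -83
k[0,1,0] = 7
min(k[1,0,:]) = -90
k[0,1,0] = 7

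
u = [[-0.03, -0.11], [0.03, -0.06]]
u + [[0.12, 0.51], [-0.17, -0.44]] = [[0.09, 0.4], [-0.14, -0.5]]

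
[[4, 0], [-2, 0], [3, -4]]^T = [[4, -2, 3], [0, 0, -4]]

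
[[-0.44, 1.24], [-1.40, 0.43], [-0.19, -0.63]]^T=[[-0.44, -1.40, -0.19], [1.24, 0.43, -0.63]]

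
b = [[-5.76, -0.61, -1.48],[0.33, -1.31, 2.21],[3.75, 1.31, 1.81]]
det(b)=17.732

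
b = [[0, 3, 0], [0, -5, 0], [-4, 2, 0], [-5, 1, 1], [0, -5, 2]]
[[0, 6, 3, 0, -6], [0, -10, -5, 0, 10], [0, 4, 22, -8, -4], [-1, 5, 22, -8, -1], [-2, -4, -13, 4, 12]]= b @ [[0, 0, -5, 2, 0], [0, 2, 1, 0, -2], [-1, 3, -4, 2, 1]]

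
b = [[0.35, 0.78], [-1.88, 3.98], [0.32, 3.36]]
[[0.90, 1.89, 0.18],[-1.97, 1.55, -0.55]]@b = [[-3.18, 8.83], [-3.78, 2.78]]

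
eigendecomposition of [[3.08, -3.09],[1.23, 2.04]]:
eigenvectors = [[0.85+0.00j, (0.85-0j)],  [(0.14-0.51j), 0.14+0.51j]]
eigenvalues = [(2.56+1.88j), (2.56-1.88j)]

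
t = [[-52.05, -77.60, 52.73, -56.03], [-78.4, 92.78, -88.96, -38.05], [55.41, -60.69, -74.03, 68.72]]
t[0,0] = -52.05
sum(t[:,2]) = -110.25999999999999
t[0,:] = [-52.05, -77.6, 52.73, -56.03]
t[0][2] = 52.73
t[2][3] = 68.72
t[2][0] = 55.41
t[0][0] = -52.05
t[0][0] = -52.05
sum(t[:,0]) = -75.03999999999999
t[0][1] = -77.6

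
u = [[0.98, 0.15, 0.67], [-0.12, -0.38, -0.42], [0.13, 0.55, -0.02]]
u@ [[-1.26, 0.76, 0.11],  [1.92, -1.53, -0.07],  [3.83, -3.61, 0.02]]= [[1.62, -1.9, 0.11], [-2.19, 2.01, 0.01], [0.82, -0.67, -0.02]]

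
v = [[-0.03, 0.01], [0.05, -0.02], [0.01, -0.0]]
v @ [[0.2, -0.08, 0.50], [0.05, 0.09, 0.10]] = [[-0.01, 0.00, -0.01], [0.01, -0.01, 0.02], [0.0, -0.0, 0.00]]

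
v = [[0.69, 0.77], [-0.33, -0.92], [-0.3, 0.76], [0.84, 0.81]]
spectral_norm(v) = 1.86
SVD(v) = [[0.55, 0.24], [-0.51, 0.26], [0.26, -0.85], [0.61, 0.38]] @ diag([1.862038494272246, 0.7657758456939907]) @ [[0.53, 0.85], [0.85, -0.53]]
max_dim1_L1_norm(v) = 1.65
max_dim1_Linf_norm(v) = 0.92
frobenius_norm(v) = 2.01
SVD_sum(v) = [[0.53, 0.87],[-0.5, -0.81],[0.26, 0.42],[0.59, 0.96]] + [[0.16, -0.10],[0.17, -0.11],[-0.56, 0.34],[0.25, -0.15]]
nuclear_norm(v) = 2.63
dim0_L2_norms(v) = [1.17, 1.63]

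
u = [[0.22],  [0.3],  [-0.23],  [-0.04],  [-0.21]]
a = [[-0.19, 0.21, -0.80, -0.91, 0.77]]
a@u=[[0.08]]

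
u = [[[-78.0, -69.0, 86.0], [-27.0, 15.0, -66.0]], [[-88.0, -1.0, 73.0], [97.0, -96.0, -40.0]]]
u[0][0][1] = -69.0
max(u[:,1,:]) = 97.0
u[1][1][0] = 97.0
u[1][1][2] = -40.0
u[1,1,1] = -96.0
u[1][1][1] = -96.0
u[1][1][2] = -40.0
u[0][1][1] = 15.0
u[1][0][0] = -88.0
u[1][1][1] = -96.0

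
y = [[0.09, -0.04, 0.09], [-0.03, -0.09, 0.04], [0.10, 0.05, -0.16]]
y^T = [[0.09, -0.03, 0.10], [-0.04, -0.09, 0.05], [0.09, 0.04, -0.16]]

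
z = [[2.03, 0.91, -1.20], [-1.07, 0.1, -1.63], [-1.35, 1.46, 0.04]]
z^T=[[2.03, -1.07, -1.35], [0.91, 0.1, 1.46], [-1.20, -1.63, 0.04]]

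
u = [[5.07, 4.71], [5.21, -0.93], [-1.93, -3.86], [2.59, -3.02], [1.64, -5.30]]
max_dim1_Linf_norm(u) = 5.3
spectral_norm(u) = 9.03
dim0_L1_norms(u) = [16.44, 17.82]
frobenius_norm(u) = 11.88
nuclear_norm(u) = 16.75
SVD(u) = [[0.74, 0.22], [0.22, 0.63], [-0.48, 0.06], [-0.13, 0.49], [-0.4, 0.55]] @ diag([9.030118947943095, 7.719297363491]) @ [[0.54,0.84],[0.84,-0.54]]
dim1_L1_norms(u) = [9.78, 6.14, 5.79, 5.61, 6.94]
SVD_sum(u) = [[3.61, 5.64], [1.09, 1.71], [-2.31, -3.61], [-0.62, -0.97], [-1.93, -3.01]] + [[1.46, -0.93], [4.12, -2.64], [0.38, -0.25], [3.21, -2.05], [3.57, -2.29]]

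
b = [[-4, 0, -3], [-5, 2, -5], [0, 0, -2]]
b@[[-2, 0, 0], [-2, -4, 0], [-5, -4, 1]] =[[23, 12, -3], [31, 12, -5], [10, 8, -2]]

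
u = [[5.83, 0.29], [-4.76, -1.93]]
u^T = [[5.83,  -4.76], [0.29,  -1.93]]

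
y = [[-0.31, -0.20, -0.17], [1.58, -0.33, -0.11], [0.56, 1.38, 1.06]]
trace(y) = 0.42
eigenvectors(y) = [[0.06+0.03j, 0.06-0.03j, (-0.11+0j)],  [0.60-0.08j, 0.60+0.08j, (-0.35+0j)],  [-0.79+0.00j, (-0.79-0j), (0.93+0j)]]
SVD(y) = [[-0.21, 0.05, 0.98], [0.37, -0.92, 0.13], [0.91, 0.39, 0.17]] @ diag([1.901102602094358, 1.584236134232531, 0.002183415221016846]) @ [[0.61, 0.62, 0.5], [-0.79, 0.52, 0.32], [-0.07, -0.59, 0.80]]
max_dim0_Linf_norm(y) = 1.58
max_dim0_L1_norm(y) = 2.45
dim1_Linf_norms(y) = [0.31, 1.58, 1.38]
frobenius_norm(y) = 2.47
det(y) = 0.01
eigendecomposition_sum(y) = [[0.13+0.16j, 0.03j, (0.02+0.03j)],[1.67+0.63j, (0.16+0.18j), (0.26+0.14j)],[-2.06-1.11j, (-0.18-0.26j), -0.32-0.23j]] + [[0.13-0.16j, 0.00-0.03j, 0.02-0.03j],[1.67-0.63j, (0.16-0.18j), (0.26-0.14j)],[-2.06+1.11j, (-0.18+0.26j), (-0.32+0.23j)]] + [[(-0.57-0j),-0.21-0.00j,(-0.2-0j)], [(-1.75-0j),(-0.65-0j),-0.63-0.00j], [4.68+0.00j,1.73+0.00j,1.69+0.00j]]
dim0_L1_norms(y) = [2.45, 1.91, 1.34]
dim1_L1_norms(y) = [0.68, 2.02, 3.0]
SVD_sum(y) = [[-0.24, -0.24, -0.20],[0.43, 0.43, 0.35],[1.05, 1.06, 0.86]] + [[-0.07,0.05,0.03], [1.15,-0.76,-0.46], [-0.49,0.32,0.19]] + [[-0.0,-0.00,0.00],[-0.0,-0.00,0.0],[-0.0,-0.00,0.00]]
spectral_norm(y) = 1.90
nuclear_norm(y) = 3.49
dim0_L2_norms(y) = [1.7, 1.43, 1.08]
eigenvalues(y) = [(-0.03+0.11j), (-0.03-0.11j), (0.48+0j)]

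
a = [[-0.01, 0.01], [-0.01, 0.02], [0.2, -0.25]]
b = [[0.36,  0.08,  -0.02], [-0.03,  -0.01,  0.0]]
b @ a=[[-0.01,0.01], [0.0,-0.00]]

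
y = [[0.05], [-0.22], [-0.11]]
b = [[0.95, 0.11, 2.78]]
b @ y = [[-0.28]]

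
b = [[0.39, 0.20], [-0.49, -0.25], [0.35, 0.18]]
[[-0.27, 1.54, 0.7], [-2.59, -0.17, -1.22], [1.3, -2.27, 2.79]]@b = [[-0.61, -0.31], [-1.35, -0.70], [2.6, 1.33]]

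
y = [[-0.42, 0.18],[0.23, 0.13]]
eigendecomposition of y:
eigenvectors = [[-0.94, -0.28], [0.35, -0.96]]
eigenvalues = [-0.49, 0.2]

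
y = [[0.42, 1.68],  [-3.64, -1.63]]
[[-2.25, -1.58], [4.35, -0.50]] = y @ [[-0.67, 0.63], [-1.17, -1.1]]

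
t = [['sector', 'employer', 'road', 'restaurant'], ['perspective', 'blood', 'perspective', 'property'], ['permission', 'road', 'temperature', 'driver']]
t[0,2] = 'road'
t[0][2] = 'road'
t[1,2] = 'perspective'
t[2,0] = 'permission'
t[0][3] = 'restaurant'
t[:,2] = ['road', 'perspective', 'temperature']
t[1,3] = 'property'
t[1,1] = 'blood'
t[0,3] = 'restaurant'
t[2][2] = 'temperature'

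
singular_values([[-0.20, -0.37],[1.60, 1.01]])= [1.93, 0.2]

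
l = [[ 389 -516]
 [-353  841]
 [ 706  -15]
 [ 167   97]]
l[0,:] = [389, -516]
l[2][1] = -15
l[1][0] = -353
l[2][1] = -15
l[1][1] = 841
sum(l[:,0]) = 909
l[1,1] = 841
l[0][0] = 389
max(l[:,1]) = 841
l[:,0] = [389, -353, 706, 167]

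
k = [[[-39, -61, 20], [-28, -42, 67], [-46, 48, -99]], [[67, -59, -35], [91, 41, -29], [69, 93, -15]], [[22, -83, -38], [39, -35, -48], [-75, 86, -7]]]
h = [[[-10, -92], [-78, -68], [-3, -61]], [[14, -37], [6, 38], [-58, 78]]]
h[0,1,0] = -78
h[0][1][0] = -78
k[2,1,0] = 39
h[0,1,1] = -68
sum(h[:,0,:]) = -125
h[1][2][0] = -58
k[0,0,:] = [-39, -61, 20]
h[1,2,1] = 78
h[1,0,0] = 14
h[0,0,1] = -92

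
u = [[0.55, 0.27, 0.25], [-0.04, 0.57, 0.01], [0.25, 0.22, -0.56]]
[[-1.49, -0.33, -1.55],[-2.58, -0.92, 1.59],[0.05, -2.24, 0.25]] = u @ [[0.27, -1.04, -3.59],[-4.48, -1.73, 2.55],[-1.73, 2.85, -1.05]]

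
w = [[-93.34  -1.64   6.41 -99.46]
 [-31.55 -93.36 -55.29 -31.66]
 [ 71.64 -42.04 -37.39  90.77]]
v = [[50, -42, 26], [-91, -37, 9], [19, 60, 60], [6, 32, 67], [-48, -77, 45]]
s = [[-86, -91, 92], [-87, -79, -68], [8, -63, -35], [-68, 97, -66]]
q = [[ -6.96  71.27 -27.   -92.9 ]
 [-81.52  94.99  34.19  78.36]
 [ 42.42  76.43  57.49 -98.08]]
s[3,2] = -66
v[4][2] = 45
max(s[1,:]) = -68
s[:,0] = [-86, -87, 8, -68]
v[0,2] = 26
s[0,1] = -91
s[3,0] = -68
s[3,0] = -68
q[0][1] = 71.27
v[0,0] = 50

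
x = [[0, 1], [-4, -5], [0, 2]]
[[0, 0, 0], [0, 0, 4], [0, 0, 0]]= x@ [[0, 0, -1], [0, 0, 0]]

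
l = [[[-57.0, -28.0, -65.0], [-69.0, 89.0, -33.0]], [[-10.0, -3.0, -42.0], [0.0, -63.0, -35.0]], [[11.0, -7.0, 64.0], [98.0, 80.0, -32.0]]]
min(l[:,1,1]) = -63.0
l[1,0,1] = -3.0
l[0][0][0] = -57.0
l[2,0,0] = 11.0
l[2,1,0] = 98.0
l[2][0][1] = -7.0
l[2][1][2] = -32.0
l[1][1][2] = -35.0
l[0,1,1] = 89.0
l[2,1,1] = 80.0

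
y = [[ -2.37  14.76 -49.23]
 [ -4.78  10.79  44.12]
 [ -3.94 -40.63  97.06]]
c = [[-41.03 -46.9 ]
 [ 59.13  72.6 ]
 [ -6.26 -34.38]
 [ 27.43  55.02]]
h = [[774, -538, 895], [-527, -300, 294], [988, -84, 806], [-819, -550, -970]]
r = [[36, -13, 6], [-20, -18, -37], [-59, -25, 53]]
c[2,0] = -6.26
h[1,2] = 294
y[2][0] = -3.94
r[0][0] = 36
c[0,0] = -41.03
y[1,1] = 10.79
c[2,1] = -34.38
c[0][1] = -46.9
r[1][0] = -20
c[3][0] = 27.43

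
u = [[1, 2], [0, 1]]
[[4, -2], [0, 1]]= u @ [[4, -4], [0, 1]]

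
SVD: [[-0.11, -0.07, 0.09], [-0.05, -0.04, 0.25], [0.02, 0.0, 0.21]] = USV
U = [[-0.34, 0.85, 0.41], [-0.74, 0.02, -0.67], [-0.58, -0.53, 0.62]]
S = [0.35, 0.12, 0.0]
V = [[0.18, 0.15, -0.97], [-0.84, -0.48, -0.23], [0.51, -0.86, -0.04]]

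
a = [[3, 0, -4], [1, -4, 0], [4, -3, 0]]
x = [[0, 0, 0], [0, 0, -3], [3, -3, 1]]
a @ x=[[-12, 12, -4], [0, 0, 12], [0, 0, 9]]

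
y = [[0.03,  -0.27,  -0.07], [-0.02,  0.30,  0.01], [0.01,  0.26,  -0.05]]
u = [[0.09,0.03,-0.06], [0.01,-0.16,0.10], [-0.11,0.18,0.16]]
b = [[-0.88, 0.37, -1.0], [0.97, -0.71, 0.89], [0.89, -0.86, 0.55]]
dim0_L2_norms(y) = [0.04, 0.48, 0.09]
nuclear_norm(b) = 2.90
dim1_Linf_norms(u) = [0.09, 0.16, 0.18]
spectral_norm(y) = 0.48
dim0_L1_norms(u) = [0.21, 0.37, 0.32]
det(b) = -0.03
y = b @ u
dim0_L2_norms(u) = [0.14, 0.24, 0.2]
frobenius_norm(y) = 0.49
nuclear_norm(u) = 0.53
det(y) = 0.00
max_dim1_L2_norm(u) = 0.26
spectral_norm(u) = 0.28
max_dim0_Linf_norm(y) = 0.3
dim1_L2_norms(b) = [1.38, 1.5, 1.35]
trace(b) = -1.04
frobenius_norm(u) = 0.34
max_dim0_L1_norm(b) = 2.74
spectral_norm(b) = 2.40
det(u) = -0.00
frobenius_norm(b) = 2.45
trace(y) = 0.28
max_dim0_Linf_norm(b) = 1.0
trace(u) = 0.09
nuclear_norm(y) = 0.58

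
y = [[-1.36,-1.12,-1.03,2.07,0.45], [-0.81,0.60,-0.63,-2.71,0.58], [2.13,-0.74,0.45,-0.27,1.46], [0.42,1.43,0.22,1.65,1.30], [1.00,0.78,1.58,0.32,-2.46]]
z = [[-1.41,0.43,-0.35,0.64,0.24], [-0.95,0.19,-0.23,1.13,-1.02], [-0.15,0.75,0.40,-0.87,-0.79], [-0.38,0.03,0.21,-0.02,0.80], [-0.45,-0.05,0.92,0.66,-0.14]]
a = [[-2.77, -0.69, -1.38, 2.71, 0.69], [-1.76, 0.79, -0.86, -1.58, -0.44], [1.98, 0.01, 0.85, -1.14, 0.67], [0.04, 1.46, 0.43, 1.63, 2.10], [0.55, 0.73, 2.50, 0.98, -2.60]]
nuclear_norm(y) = 12.69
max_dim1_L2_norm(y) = 3.2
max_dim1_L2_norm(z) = 1.82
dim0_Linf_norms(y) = [2.13, 1.43, 1.58, 2.71, 2.46]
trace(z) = -0.98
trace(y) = -1.12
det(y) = 0.62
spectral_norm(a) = 5.11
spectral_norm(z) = 2.34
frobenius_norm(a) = 7.46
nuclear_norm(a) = 14.50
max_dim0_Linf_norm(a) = 2.77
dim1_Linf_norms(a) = [2.77, 1.76, 1.98, 2.1, 2.6]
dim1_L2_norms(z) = [1.66, 1.82, 1.46, 0.91, 1.23]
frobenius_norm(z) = 3.25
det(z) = -0.05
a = y + z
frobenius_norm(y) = 6.49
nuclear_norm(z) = 6.20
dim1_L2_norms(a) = [4.23, 2.67, 2.53, 3.06, 3.85]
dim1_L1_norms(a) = [8.24, 5.43, 4.65, 5.66, 7.36]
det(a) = 34.91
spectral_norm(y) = 3.85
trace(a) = -2.10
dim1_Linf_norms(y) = [2.07, 2.71, 2.13, 1.65, 2.46]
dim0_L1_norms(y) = [5.72, 4.67, 3.91, 7.02, 6.25]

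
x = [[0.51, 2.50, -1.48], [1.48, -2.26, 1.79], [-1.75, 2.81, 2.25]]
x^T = [[0.51, 1.48, -1.75], [2.50, -2.26, 2.81], [-1.48, 1.79, 2.25]]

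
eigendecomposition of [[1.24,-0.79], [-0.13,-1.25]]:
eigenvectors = [[1.00, 0.30], [-0.05, 0.95]]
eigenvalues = [1.28, -1.29]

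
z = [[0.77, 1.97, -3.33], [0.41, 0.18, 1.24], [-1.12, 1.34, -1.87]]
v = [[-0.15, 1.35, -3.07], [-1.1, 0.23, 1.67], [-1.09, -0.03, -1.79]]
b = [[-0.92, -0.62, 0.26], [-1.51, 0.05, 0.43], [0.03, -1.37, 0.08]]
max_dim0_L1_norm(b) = 2.46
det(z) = -5.26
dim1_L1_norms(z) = [6.07, 1.83, 4.33]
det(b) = -0.09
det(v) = -5.93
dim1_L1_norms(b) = [1.8, 1.99, 1.48]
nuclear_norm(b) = 3.36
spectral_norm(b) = 1.89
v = z + b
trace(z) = -0.92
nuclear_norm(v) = 6.55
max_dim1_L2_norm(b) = 1.57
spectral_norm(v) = 4.05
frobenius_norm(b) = 2.38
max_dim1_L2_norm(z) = 3.94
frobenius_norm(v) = 4.44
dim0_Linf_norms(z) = [1.12, 1.97, 3.33]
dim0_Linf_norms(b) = [1.51, 1.37, 0.43]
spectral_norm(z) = 4.60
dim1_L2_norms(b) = [1.14, 1.57, 1.37]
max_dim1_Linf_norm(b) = 1.51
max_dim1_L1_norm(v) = 4.57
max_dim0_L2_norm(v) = 3.93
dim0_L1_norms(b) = [2.46, 2.04, 0.77]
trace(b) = -0.79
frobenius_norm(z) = 4.88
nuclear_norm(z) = 6.83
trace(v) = -1.71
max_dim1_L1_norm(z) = 6.07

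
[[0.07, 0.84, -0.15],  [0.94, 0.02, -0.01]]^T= [[0.07, 0.94], [0.84, 0.02], [-0.15, -0.01]]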